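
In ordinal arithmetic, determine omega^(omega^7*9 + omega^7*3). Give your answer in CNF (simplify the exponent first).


omega^(omega^7*9 + omega^7*3):
Both terms of the exponent have the same exponent 7, so they merge: omega^7*9 + omega^7*3 = omega^7*(9+3) = omega^7*12.
omega raised to a CNF ordinal is a single CNF term: Result = omega^(omega^7*12)

omega^(omega^7*12)


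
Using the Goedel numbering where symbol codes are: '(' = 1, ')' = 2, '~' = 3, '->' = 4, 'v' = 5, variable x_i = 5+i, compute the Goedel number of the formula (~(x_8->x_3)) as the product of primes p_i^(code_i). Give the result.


Formula: (~(x_8->x_3))
Symbol codes: [1, 3, 1, 13, 4, 8, 2, 2]
Primes: [2, 3, 5, 7, 11, 13, 17, 19]
p_1^1 = 2^1 = 2
p_2^3 = 3^3 = 27
p_3^1 = 5^1 = 5
p_4^13 = 7^13 = 96889010407
p_5^4 = 11^4 = 14641
p_6^8 = 13^8 = 815730721
p_7^2 = 17^2 = 289
p_8^2 = 19^2 = 361
Product = 32595743234795915422721946883410

32595743234795915422721946883410


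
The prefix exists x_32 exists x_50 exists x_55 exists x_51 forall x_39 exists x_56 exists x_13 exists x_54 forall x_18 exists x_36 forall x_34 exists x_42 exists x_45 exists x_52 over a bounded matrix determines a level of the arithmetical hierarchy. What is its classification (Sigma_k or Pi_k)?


Leading quantifier is exists, so the class is Sigma.
Number of quantifier blocks = alternations + 1 = 6 + 1 = 7.
Classification: Sigma_7

Sigma_7


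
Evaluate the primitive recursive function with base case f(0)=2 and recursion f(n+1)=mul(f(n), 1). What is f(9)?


f(0) = 2
f(1) = mul(f(0), 1) = mul(2, 1) = 2
f(2) = mul(f(1), 1) = mul(2, 1) = 2
f(3) = mul(f(2), 1) = mul(2, 1) = 2
f(4) = mul(f(3), 1) = mul(2, 1) = 2
f(5) = mul(f(4), 1) = mul(2, 1) = 2
f(6) = mul(f(5), 1) = mul(2, 1) = 2
f(7) = mul(f(6), 1) = mul(2, 1) = 2
f(8) = mul(f(7), 1) = mul(2, 1) = 2
f(9) = mul(f(8), 1) = mul(2, 1) = 2


2


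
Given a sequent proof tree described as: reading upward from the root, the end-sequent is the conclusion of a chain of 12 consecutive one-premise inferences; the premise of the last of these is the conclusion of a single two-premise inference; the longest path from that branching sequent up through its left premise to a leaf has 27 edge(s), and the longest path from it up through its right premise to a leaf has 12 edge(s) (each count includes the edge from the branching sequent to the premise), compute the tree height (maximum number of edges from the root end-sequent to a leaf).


Longest path through the left premise: 27 edges (measured from the branching sequent)
Longest path through the right premise: 12 edges
Height of the subtree rooted at the branching sequent: max(27, 12) = 27
The branching sequent sits 12 edges above the root (the chain of one-premise inferences), so height = 27 + 12 = 39

39


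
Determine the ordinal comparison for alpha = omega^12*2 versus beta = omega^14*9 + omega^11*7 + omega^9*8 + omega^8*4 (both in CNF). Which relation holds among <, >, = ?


Compare term by term from highest exponent:
alpha = omega^12*2
beta = omega^14*9 + omega^11*7 + omega^9*8 + omega^8*4
Term 1: alpha has omega^12*2, beta has omega^14*9
Term 2: alpha has omega^0*0, beta has omega^11*7
Term 3: alpha has omega^0*0, beta has omega^9*8
Term 4: alpha has omega^0*0, beta has omega^8*4
Result: alpha < beta

alpha < beta


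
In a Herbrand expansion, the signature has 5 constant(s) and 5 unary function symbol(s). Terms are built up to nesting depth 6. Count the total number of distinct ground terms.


Herbrand terms by depth:
Depth 0: 5 constants
Depth 1: 25 new terms (running total: 30)
Depth 2: 125 new terms (running total: 155)
Depth 3: 625 new terms (running total: 780)
Depth 4: 3125 new terms (running total: 3905)
Depth 5: 15625 new terms (running total: 19530)
Depth 6: 78125 new terms (running total: 97655)
Total distinct ground terms = 97655

97655


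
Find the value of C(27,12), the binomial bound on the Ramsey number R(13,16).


R(13,16) <= C(13+16-2, 13-1) = C(27, 12)
C(27, 12) = 27! / (12! * 15!)
= 17383860

17383860


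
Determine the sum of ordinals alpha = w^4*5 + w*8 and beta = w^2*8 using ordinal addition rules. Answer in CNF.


Ordinal addition (w^4*5 + w*8) + w^2*8:
alpha's leading term has exponent 4 > beta's exponent 2, so it survives.
alpha's tail term has exponent 1 < beta's exponent 2, so it is absorbed by beta.
In ordinal addition, any term followed by a strictly larger-exponent term is absorbed.
Result = w^4*5 + w^2*8

w^4*5 + w^2*8


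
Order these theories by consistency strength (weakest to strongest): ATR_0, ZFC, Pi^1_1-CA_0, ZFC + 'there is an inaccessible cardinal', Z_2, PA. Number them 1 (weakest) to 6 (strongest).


Ordering by consistency strength:
1. PA
2. ATR_0
3. Pi^1_1-CA_0
4. Z_2
5. ZFC
6. ZFC + 'there is an inaccessible cardinal'


ATR_0=2, ZFC=5, Pi^1_1-CA_0=3, ZFC + 'there is an inaccessible cardinal'=6, Z_2=4, PA=1


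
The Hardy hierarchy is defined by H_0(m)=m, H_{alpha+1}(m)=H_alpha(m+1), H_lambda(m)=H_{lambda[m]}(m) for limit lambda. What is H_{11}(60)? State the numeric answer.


H_11(60):
For finite ordinals k, H_k(n) = n + k (each successor step adds 1).
H_11(60) = 60 + 11 = 71

71


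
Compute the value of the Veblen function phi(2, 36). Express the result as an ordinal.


phi(2, 36):
phi(2, beta) = zeta_beta (the beta-th zeta number, fixed point of epsilon).
phi(2, 36) = zeta_36

zeta_36


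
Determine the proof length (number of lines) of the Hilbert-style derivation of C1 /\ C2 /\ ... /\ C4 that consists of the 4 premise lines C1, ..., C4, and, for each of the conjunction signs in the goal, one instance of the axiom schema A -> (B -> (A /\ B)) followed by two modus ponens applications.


Conjoining 4 premises:
- 4 premise lines
- the goal has 3 conjunction signs; each costs 1 axiom instance + 2 MP = 3 lines: 3 * 3 = 9
Total = 4 + 9 = 13 lines.

13


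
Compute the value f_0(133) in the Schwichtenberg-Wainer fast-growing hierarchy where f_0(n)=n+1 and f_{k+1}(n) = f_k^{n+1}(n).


f_0(133) = 133 + 1 = 134

134


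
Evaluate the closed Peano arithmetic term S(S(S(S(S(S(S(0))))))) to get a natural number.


Counting successors applied to 0:
7 applications of S to 0 = 7

7


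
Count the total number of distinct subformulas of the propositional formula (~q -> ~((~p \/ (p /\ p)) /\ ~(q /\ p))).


Formula: (~q -> ~((~p \/ (p /\ p)) /\ ~(q /\ p)))
Subformulas found:
  1. q
  2. p
  3. ~p
  4. ~q
  5. (q /\ p)
  6. (p /\ p)
  7. ~(q /\ p)
  8. (~p \/ (p /\ p))
  9. ((~p \/ (p /\ p)) /\ ~(q /\ p))
  10. ~((~p \/ (p /\ p)) /\ ~(q /\ p))
  11. (~q -> ~((~p \/ (p /\ p)) /\ ~(q /\ p)))
Total distinct subformulas = 11

11


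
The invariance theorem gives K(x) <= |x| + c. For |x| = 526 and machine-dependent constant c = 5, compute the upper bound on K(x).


K(x) <= |x| + c = 526 + 5 = 531

531


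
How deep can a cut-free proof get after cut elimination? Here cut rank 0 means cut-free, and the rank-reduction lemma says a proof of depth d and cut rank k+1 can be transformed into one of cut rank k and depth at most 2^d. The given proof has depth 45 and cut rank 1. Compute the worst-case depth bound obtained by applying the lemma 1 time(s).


Each rank reduction sends depth d to at most 2^d; cut rank r needs r reductions.
2_0(45) = 45
2_1(45) = 2^45 = 35184372088832
Cut-free depth bound = 35184372088832

35184372088832


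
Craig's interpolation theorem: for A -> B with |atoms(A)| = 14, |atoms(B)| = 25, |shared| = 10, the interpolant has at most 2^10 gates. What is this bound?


Shared atoms = 10
Craig interpolant size bound = 2^10
= 1024

1024


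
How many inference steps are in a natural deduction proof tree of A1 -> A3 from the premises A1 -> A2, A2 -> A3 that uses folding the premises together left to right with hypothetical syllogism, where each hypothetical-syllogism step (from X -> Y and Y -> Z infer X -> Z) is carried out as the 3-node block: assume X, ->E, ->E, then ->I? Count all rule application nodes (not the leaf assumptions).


There are 2 premises in the chain. The first HS step combines premises 1 and 2; each further premise needs one more HS step.
So 2 premises require 2 - 1 = 1 hypothetical-syllogism steps.
Each HS step uses 3 inference nodes (->E, ->E, ->I).
1 * 3 = 3 total inference nodes.

3


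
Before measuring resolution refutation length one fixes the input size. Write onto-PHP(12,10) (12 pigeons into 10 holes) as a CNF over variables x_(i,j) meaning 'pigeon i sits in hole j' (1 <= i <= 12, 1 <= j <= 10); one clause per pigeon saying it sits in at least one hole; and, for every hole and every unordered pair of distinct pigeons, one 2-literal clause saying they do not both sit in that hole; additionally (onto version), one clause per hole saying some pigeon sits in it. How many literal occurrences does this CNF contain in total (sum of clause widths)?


onto-PHP(12,10): 12 pigeons, 10 holes, 12*10 = 120 variables.
- pigeon clauses: one per pigeon -> 12 clauses of width 10 -> 120 literals
- hole clauses: 10 holes * C(12,2) = 10 * 66 -> 660 clauses of width 2 -> 1320 literals
- onto clauses: one per hole -> 10 clauses of width 12 -> 120 literals
Total literal occurrences = 120 + 1320 + 120 = 1560

1560


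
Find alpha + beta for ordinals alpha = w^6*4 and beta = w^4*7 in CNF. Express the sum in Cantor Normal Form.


Ordinal addition w^6*4 + w^4*7:
Leading exponent of alpha (6) > leading exponent of beta (4).
Since alpha's term has higher exponent than beta's leading term,
the sum is simply alpha followed by beta.
Result = w^6*4 + w^4*7

w^6*4 + w^4*7


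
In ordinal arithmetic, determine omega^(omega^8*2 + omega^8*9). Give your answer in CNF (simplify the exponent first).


omega^(omega^8*2 + omega^8*9):
Both terms of the exponent have the same exponent 8, so they merge: omega^8*2 + omega^8*9 = omega^8*(2+9) = omega^8*11.
omega raised to a CNF ordinal is a single CNF term: Result = omega^(omega^8*11)

omega^(omega^8*11)


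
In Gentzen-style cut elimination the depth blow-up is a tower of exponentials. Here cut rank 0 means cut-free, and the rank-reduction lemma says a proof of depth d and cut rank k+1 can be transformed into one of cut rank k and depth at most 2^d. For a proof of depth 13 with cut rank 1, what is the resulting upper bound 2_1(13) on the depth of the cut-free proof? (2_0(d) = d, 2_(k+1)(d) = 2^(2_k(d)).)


Each rank reduction sends depth d to at most 2^d; cut rank r needs r reductions.
2_0(13) = 13
2_1(13) = 2^13 = 8192
Cut-free depth bound = 8192

8192


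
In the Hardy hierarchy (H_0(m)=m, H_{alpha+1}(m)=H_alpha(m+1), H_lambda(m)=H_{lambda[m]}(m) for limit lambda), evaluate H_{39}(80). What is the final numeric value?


H_39(80):
For finite ordinals k, H_k(n) = n + k (each successor step adds 1).
H_39(80) = 80 + 39 = 119

119


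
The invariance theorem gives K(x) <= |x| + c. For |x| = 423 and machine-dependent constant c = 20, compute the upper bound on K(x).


K(x) <= |x| + c = 423 + 20 = 443

443


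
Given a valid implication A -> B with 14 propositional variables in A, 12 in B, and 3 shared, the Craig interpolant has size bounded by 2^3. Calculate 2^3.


Shared atoms = 3
Craig interpolant size bound = 2^3
= 8

8


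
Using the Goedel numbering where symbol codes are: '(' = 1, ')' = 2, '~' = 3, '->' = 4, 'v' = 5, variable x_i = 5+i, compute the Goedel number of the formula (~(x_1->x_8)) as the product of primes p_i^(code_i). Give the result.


Formula: (~(x_1->x_8))
Symbol codes: [1, 3, 1, 6, 4, 13, 2, 2]
Primes: [2, 3, 5, 7, 11, 13, 17, 19]
p_1^1 = 2^1 = 2
p_2^3 = 3^3 = 27
p_3^1 = 5^1 = 5
p_4^6 = 7^6 = 117649
p_5^4 = 11^4 = 14641
p_6^13 = 13^13 = 302875106592253
p_7^2 = 17^2 = 289
p_8^2 = 19^2 = 361
Product = 14695736947405393312855187675910

14695736947405393312855187675910


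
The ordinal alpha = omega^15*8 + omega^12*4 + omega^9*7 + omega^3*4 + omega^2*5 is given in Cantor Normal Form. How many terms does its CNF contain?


CNF: omega^15*8 + omega^12*4 + omega^9*7 + omega^3*4 + omega^2*5
Count the summands separated by '+':
  term 1: omega^15*8
  term 2: omega^12*4
  term 3: omega^9*7
  term 4: omega^3*4
  term 5: omega^2*5
Total terms = 5

5


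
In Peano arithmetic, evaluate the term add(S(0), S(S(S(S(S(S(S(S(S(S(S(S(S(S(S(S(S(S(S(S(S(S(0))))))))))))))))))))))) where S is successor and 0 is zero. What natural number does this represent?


add(S^1(0), S^22(0)):
S^1(0) = 1
S^22(0) = 22
1 + 22 = 23

23


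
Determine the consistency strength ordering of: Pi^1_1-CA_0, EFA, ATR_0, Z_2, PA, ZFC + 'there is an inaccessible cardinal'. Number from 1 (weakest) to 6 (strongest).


Ordering by consistency strength:
1. EFA
2. PA
3. ATR_0
4. Pi^1_1-CA_0
5. Z_2
6. ZFC + 'there is an inaccessible cardinal'


Pi^1_1-CA_0=4, EFA=1, ATR_0=3, Z_2=5, PA=2, ZFC + 'there is an inaccessible cardinal'=6


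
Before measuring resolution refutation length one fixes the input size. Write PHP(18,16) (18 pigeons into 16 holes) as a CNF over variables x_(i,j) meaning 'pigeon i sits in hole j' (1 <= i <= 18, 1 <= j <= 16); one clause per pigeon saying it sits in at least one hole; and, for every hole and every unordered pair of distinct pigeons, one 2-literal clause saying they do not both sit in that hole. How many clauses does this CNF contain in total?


PHP(18,16): 18 pigeons, 16 holes, 18*16 = 288 variables.
- pigeon clauses: one per pigeon -> 18 clauses
- hole clauses: 16 holes * C(18,2) = 16 * 153 -> 2448 clauses
Total clauses = 18 + 2448 = 2466

2466


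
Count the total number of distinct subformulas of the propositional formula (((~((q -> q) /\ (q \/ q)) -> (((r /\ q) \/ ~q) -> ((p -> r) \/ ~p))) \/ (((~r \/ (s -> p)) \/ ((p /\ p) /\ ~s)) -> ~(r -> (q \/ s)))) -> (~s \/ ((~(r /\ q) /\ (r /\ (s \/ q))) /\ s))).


Formula: (((~((q -> q) /\ (q \/ q)) -> (((r /\ q) \/ ~q) -> ((p -> r) \/ ~p))) \/ (((~r \/ (s -> p)) \/ ((p /\ p) /\ ~s)) -> ~(r -> (q \/ s)))) -> (~s \/ ((~(r /\ q) /\ (r /\ (s \/ q))) /\ s)))
Subformulas found:
  1. r
  2. p
  3. q
  4. s
  5. ~p
  6. ~s
  7. ~r
  8. ~q
  9. (s -> p)
  10. (s \/ q)
  11. (q -> q)
  12. (q \/ s)
  13. (p -> r)
  14. (r /\ q)
  15. (p /\ p)
  16. (q \/ q)
  17. ~(r /\ q)
  18. (r /\ (s \/ q))
  19. (r -> (q \/ s))
  20. ((p /\ p) /\ ~s)
  21. (~r \/ (s -> p))
  22. ~(r -> (q \/ s))
  23. ((p -> r) \/ ~p)
  24. ((r /\ q) \/ ~q)
  25. ((q -> q) /\ (q \/ q))
  26. ~((q -> q) /\ (q \/ q))
  27. (~(r /\ q) /\ (r /\ (s \/ q)))
  28. ((~(r /\ q) /\ (r /\ (s \/ q))) /\ s)
  29. (((r /\ q) \/ ~q) -> ((p -> r) \/ ~p))
  30. ((~r \/ (s -> p)) \/ ((p /\ p) /\ ~s))
  31. (~s \/ ((~(r /\ q) /\ (r /\ (s \/ q))) /\ s))
  32. (((~r \/ (s -> p)) \/ ((p /\ p) /\ ~s)) -> ~(r -> (q \/ s)))
  33. (~((q -> q) /\ (q \/ q)) -> (((r /\ q) \/ ~q) -> ((p -> r) \/ ~p)))
  34. ((~((q -> q) /\ (q \/ q)) -> (((r /\ q) \/ ~q) -> ((p -> r) \/ ~p))) \/ (((~r \/ (s -> p)) \/ ((p /\ p) /\ ~s)) -> ~(r -> (q \/ s))))
  35. (((~((q -> q) /\ (q \/ q)) -> (((r /\ q) \/ ~q) -> ((p -> r) \/ ~p))) \/ (((~r \/ (s -> p)) \/ ((p /\ p) /\ ~s)) -> ~(r -> (q \/ s)))) -> (~s \/ ((~(r /\ q) /\ (r /\ (s \/ q))) /\ s)))
Total distinct subformulas = 35

35


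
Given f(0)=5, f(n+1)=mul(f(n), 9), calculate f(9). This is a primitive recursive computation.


f(0) = 5
f(1) = mul(f(0), 9) = mul(5, 9) = 45
f(2) = mul(f(1), 9) = mul(45, 9) = 405
f(3) = mul(f(2), 9) = mul(405, 9) = 3645
f(4) = mul(f(3), 9) = mul(3645, 9) = 32805
f(5) = mul(f(4), 9) = mul(32805, 9) = 295245
f(6) = mul(f(5), 9) = mul(295245, 9) = 2657205
f(7) = mul(f(6), 9) = mul(2657205, 9) = 23914845
f(8) = mul(f(7), 9) = mul(23914845, 9) = 215233605
f(9) = mul(f(8), 9) = mul(215233605, 9) = 1937102445


1937102445


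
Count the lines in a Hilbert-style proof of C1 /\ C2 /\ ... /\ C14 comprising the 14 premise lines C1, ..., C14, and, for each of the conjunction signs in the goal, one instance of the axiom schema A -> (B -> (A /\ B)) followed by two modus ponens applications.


Conjoining 14 premises:
- 14 premise lines
- the goal has 13 conjunction signs; each costs 1 axiom instance + 2 MP = 3 lines: 3 * 13 = 39
Total = 14 + 39 = 53 lines.

53


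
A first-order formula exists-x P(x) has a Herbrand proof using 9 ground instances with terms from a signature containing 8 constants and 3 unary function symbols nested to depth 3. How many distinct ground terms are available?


Herbrand terms by depth:
Depth 0: 8 constants
Depth 1: 24 new terms (running total: 32)
Depth 2: 72 new terms (running total: 104)
Depth 3: 216 new terms (running total: 320)
Total distinct ground terms = 320

320


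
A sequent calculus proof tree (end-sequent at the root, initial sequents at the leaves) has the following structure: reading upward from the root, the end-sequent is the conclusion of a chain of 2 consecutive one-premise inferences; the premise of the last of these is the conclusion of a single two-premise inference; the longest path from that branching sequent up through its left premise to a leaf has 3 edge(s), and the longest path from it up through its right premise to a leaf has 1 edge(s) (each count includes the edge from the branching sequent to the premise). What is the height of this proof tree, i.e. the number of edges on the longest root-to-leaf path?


Longest path through the left premise: 3 edges (measured from the branching sequent)
Longest path through the right premise: 1 edges
Height of the subtree rooted at the branching sequent: max(3, 1) = 3
The branching sequent sits 2 edges above the root (the chain of one-premise inferences), so height = 3 + 2 = 5

5


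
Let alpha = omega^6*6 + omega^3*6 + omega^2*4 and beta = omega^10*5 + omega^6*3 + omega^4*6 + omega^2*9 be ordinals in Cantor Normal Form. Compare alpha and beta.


Compare term by term from highest exponent:
alpha = omega^6*6 + omega^3*6 + omega^2*4
beta = omega^10*5 + omega^6*3 + omega^4*6 + omega^2*9
Term 1: alpha has omega^6*6, beta has omega^10*5
Term 2: alpha has omega^3*6, beta has omega^6*3
Term 3: alpha has omega^2*4, beta has omega^4*6
Term 4: alpha has omega^0*0, beta has omega^2*9
Result: alpha < beta

alpha < beta


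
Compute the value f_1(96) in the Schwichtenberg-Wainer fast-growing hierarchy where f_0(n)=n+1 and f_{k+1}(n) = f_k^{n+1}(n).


f_1(96) = f_0^97(96)
f_0 adds 1 each time, applied 97 times.
f_1(96) = 96 + 97 = 193

193


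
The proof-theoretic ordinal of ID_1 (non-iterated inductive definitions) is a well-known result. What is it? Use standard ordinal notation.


The proof-theoretic ordinal of ID_1 (non-iterated inductive definitions) is a standard result in ordinal analysis.
This ordinal is the supremum of order types of primitive recursive well-orderings
that the theory can prove to be well-ordered.
For ID_1 (non-iterated inductive definitions), the proof-theoretic ordinal is psi_0(epsilon_{Omega+1}).

psi_0(epsilon_{Omega+1})


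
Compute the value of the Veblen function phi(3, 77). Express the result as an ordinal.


phi(3, 77):
phi(3, beta) = eta_beta (the beta-th eta number, fixed point of zeta).
phi(3, 77) = eta_77

eta_77


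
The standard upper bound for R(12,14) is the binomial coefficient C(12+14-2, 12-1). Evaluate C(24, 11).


R(12,14) <= C(12+14-2, 12-1) = C(24, 11)
C(24, 11) = 24! / (11! * 13!)
= 2496144

2496144


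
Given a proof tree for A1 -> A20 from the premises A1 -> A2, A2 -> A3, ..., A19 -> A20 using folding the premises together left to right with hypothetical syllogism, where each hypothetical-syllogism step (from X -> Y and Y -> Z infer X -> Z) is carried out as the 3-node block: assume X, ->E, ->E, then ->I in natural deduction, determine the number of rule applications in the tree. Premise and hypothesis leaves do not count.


There are 19 premises in the chain. The first HS step combines premises 1 and 2; each further premise needs one more HS step.
So 19 premises require 19 - 1 = 18 hypothetical-syllogism steps.
Each HS step uses 3 inference nodes (->E, ->E, ->I).
18 * 3 = 54 total inference nodes.

54


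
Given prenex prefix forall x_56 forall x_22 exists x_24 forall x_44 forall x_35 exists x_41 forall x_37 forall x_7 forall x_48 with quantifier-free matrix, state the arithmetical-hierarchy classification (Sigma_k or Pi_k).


Leading quantifier is forall, so the class is Pi.
Number of quantifier blocks = alternations + 1 = 4 + 1 = 5.
Classification: Pi_5

Pi_5


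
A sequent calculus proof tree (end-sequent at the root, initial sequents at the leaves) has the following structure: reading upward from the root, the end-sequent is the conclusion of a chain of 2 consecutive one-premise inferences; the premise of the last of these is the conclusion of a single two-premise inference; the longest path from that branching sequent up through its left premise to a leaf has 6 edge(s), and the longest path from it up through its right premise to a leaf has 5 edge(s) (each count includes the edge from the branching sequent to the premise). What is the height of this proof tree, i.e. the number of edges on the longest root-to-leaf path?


Longest path through the left premise: 6 edges (measured from the branching sequent)
Longest path through the right premise: 5 edges
Height of the subtree rooted at the branching sequent: max(6, 5) = 6
The branching sequent sits 2 edges above the root (the chain of one-premise inferences), so height = 6 + 2 = 8

8


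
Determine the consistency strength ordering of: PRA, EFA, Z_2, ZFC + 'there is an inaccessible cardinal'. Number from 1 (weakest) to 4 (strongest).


Ordering by consistency strength:
1. EFA
2. PRA
3. Z_2
4. ZFC + 'there is an inaccessible cardinal'


PRA=2, EFA=1, Z_2=3, ZFC + 'there is an inaccessible cardinal'=4


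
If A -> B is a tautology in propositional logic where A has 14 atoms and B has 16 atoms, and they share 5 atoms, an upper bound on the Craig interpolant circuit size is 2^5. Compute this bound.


Shared atoms = 5
Craig interpolant size bound = 2^5
= 32

32


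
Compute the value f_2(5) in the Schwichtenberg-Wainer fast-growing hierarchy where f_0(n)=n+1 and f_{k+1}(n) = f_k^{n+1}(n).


f_2(5) = f_1^6(5)
f_1(m) = 2m + 1.
Iterating: f_1^k(n) = 2^k*(n+1) - 1.
f_2(5) = 2^6*(5+1) - 1 = 64*6 - 1 = 383

383


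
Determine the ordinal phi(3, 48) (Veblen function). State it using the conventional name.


phi(3, 48):
phi(3, beta) = eta_beta (the beta-th eta number, fixed point of zeta).
phi(3, 48) = eta_48

eta_48


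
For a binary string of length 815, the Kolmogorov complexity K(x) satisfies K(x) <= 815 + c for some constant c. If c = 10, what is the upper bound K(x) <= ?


K(x) <= |x| + c = 815 + 10 = 825

825


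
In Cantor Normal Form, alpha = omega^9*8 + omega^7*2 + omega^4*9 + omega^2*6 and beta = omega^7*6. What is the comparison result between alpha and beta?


Compare term by term from highest exponent:
alpha = omega^9*8 + omega^7*2 + omega^4*9 + omega^2*6
beta = omega^7*6
Term 1: alpha has omega^9*8, beta has omega^7*6
Term 2: alpha has omega^7*2, beta has omega^0*0
Term 3: alpha has omega^4*9, beta has omega^0*0
Term 4: alpha has omega^2*6, beta has omega^0*0
Result: alpha > beta

alpha > beta


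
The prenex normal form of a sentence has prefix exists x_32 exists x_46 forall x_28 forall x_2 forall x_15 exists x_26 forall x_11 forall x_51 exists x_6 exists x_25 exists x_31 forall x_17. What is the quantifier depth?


Quantifier prefix has 12 quantifier symbols.
Quantifier depth = 12

12


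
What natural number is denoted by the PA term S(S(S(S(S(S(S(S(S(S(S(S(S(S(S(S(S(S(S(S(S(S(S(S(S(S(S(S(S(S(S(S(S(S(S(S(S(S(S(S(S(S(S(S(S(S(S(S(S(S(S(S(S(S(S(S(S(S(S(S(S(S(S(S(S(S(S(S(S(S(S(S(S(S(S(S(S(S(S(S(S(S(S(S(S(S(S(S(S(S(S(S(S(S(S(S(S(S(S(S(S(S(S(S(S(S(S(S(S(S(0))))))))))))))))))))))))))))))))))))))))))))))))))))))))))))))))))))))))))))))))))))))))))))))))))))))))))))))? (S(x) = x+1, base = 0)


Counting successors applied to 0:
110 applications of S to 0 = 110

110


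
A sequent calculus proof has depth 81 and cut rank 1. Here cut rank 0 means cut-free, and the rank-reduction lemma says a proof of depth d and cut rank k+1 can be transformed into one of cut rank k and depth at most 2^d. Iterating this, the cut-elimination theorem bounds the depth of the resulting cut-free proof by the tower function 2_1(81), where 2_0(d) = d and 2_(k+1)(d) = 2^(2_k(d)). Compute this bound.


Each rank reduction sends depth d to at most 2^d; cut rank r needs r reductions.
2_0(81) = 81
2_1(81) = 2^81 = 2417851639229258349412352
Cut-free depth bound = 2417851639229258349412352

2417851639229258349412352


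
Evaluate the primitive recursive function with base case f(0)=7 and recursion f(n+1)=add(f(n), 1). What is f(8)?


f(0) = 7
f(1) = add(f(0), 1) = add(7, 1) = 8
f(2) = add(f(1), 1) = add(8, 1) = 9
f(3) = add(f(2), 1) = add(9, 1) = 10
f(4) = add(f(3), 1) = add(10, 1) = 11
f(5) = add(f(4), 1) = add(11, 1) = 12
f(6) = add(f(5), 1) = add(12, 1) = 13
f(7) = add(f(6), 1) = add(13, 1) = 14
f(8) = add(f(7), 1) = add(14, 1) = 15


15


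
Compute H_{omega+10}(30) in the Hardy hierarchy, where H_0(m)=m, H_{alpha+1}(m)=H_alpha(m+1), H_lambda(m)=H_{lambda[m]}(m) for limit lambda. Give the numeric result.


H_{omega+10}(30):
Unwind the 10 successor steps: H_{omega+10}(30) = H_omega(30+10) = H_omega(40).
H_omega(m) = H_m(m) = m + m = 2m.
Result = 2 * 40 = 80

80


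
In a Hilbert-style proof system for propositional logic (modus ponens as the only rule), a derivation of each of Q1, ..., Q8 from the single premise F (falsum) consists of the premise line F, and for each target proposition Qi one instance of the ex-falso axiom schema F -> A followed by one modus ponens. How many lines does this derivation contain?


Ex falso, line by line:
- 1 premise line (F)
- 8 targets, each needing 1 axiom instance (F -> Qi) + 1 MP = 2 lines: 2 * 8 = 16
Total = 1 + 16 = 17 lines.

17


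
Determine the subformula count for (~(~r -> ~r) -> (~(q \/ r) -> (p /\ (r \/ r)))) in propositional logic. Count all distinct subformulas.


Formula: (~(~r -> ~r) -> (~(q \/ r) -> (p /\ (r \/ r))))
Subformulas found:
  1. q
  2. r
  3. p
  4. ~r
  5. (r \/ r)
  6. (q \/ r)
  7. ~(q \/ r)
  8. (~r -> ~r)
  9. ~(~r -> ~r)
  10. (p /\ (r \/ r))
  11. (~(q \/ r) -> (p /\ (r \/ r)))
  12. (~(~r -> ~r) -> (~(q \/ r) -> (p /\ (r \/ r))))
Total distinct subformulas = 12

12


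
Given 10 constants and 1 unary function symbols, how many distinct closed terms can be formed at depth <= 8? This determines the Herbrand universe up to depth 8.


Herbrand terms by depth:
Depth 0: 10 constants
Depth 1: 10 new terms (running total: 20)
Depth 2: 10 new terms (running total: 30)
Depth 3: 10 new terms (running total: 40)
Depth 4: 10 new terms (running total: 50)
Depth 5: 10 new terms (running total: 60)
Depth 6: 10 new terms (running total: 70)
Depth 7: 10 new terms (running total: 80)
Depth 8: 10 new terms (running total: 90)
Total distinct ground terms = 90

90


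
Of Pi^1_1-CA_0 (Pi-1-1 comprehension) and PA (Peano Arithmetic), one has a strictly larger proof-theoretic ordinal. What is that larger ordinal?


Proof-theoretic ordinal of Pi^1_1-CA_0 (Pi-1-1 comprehension): psi_0(Omega_omega)
Proof-theoretic ordinal of PA (Peano Arithmetic): epsilon_0
Comparing: epsilon_0 < psi_0(Omega_omega).
The larger ordinal is psi_0(Omega_omega) (from Pi^1_1-CA_0 (Pi-1-1 comprehension)).

psi_0(Omega_omega)


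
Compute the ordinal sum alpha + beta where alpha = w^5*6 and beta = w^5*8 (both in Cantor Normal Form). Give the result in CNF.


Ordinal addition w^5*6 + w^5*8:
Both terms have the same exponent 5.
w^e*c + w^e*d = w^e*(c+d).
Result = w^5*(6+8) = w^5*14

w^5*14


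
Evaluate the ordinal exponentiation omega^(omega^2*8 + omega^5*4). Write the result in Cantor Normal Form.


omega^(omega^2*8 + omega^5*4):
In ordinal addition a term is absorbed by a following term of strictly larger exponent: 2 < 5, so omega^2*8 + omega^5*4 = omega^5*4.
omega raised to a CNF ordinal is a single CNF term: Result = omega^(omega^5*4)

omega^(omega^5*4)


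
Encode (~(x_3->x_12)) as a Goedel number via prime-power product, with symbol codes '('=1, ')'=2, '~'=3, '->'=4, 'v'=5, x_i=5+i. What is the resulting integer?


Formula: (~(x_3->x_12))
Symbol codes: [1, 3, 1, 8, 4, 17, 2, 2]
Primes: [2, 3, 5, 7, 11, 13, 17, 19]
p_1^1 = 2^1 = 2
p_2^3 = 3^3 = 27
p_3^1 = 5^1 = 5
p_4^8 = 7^8 = 5764801
p_5^4 = 11^4 = 14641
p_6^17 = 13^17 = 8650415919381337933
p_7^2 = 17^2 = 289
p_8^2 = 19^2 = 361
Product = 20566522204787426482014393745371609990

20566522204787426482014393745371609990


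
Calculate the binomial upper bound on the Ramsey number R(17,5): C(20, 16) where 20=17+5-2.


R(17,5) <= C(17+5-2, 17-1) = C(20, 16)
C(20, 16) = 20! / (16! * 4!)
= 4845

4845


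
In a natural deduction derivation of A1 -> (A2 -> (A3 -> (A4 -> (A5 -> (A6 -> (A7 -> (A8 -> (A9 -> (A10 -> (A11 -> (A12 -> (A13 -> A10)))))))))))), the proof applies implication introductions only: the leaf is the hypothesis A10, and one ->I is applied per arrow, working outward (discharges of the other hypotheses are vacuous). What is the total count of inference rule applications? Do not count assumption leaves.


The formula has 13 arrows (->); its innermost consequent A10 is one of the antecedents,
so the proof starts from the hypothesis leaf A10 (not a rule application) and closes one arrow per ->I.
Building A1 -> (A2 -> (A3 -> (A4 -> (A5 -> (A6 -> (A7 -> (A8 -> (A9 -> (A10 -> (A11 -> (A12 -> (A13 -> A10)))))))))))) therefore takes 13 nested implication introductions.
Total inference nodes = 13

13


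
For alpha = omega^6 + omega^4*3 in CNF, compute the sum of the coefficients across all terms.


CNF: omega^6 + omega^4*3
Coefficients: 1 + 3 = 4

4


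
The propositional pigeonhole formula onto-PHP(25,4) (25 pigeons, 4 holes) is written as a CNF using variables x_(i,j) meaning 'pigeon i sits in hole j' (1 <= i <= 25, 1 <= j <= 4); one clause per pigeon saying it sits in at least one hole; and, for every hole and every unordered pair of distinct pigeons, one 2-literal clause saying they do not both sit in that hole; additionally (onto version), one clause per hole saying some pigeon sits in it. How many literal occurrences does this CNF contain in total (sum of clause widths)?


onto-PHP(25,4): 25 pigeons, 4 holes, 25*4 = 100 variables.
- pigeon clauses: one per pigeon -> 25 clauses of width 4 -> 100 literals
- hole clauses: 4 holes * C(25,2) = 4 * 300 -> 1200 clauses of width 2 -> 2400 literals
- onto clauses: one per hole -> 4 clauses of width 25 -> 100 literals
Total literal occurrences = 100 + 2400 + 100 = 2600

2600


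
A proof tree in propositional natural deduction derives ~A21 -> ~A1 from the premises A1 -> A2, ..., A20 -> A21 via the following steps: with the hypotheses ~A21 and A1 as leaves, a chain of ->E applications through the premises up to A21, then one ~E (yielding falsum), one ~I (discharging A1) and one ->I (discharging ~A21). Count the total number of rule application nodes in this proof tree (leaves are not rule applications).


From hypothesis A1, 20 ->E steps along the 20 premises yield A21.
~E with hypothesis ~A21 gives falsum (1 node); ~I discharging A1 gives ~A1 (1 node); ->I discharging ~A21 gives the goal (1 node).
Total = 20 + 3 = 23 inference nodes.

23


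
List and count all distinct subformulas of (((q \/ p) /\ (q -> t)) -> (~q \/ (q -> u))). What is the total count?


Formula: (((q \/ p) /\ (q -> t)) -> (~q \/ (q -> u)))
Subformulas found:
  1. q
  2. u
  3. t
  4. p
  5. ~q
  6. (q \/ p)
  7. (q -> t)
  8. (q -> u)
  9. (~q \/ (q -> u))
  10. ((q \/ p) /\ (q -> t))
  11. (((q \/ p) /\ (q -> t)) -> (~q \/ (q -> u)))
Total distinct subformulas = 11

11


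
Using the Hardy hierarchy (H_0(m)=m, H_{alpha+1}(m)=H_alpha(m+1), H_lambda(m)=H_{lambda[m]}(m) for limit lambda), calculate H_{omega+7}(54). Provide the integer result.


H_{omega+7}(54):
Unwind the 7 successor steps: H_{omega+7}(54) = H_omega(54+7) = H_omega(61).
H_omega(m) = H_m(m) = m + m = 2m.
Result = 2 * 61 = 122

122


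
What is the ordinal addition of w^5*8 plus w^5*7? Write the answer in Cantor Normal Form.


Ordinal addition w^5*8 + w^5*7:
Both terms have the same exponent 5.
w^e*c + w^e*d = w^e*(c+d).
Result = w^5*(8+7) = w^5*15

w^5*15


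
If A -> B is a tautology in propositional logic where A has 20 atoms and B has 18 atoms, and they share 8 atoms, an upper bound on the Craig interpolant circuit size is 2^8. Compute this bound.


Shared atoms = 8
Craig interpolant size bound = 2^8
= 256

256


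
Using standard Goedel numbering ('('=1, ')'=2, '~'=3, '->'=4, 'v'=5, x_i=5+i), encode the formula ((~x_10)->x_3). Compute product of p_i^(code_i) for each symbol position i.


Formula: ((~x_10)->x_3)
Symbol codes: [1, 1, 3, 15, 2, 4, 8, 2]
Primes: [2, 3, 5, 7, 11, 13, 17, 19]
p_1^1 = 2^1 = 2
p_2^1 = 3^1 = 3
p_3^3 = 5^3 = 125
p_4^15 = 7^15 = 4747561509943
p_5^2 = 11^2 = 121
p_6^4 = 13^4 = 28561
p_7^8 = 17^8 = 6975757441
p_8^2 = 19^2 = 361
Product = 30987690958600965573267748252037250

30987690958600965573267748252037250


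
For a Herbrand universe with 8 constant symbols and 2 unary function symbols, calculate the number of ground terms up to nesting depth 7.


Herbrand terms by depth:
Depth 0: 8 constants
Depth 1: 16 new terms (running total: 24)
Depth 2: 32 new terms (running total: 56)
Depth 3: 64 new terms (running total: 120)
Depth 4: 128 new terms (running total: 248)
Depth 5: 256 new terms (running total: 504)
Depth 6: 512 new terms (running total: 1016)
Depth 7: 1024 new terms (running total: 2040)
Total distinct ground terms = 2040

2040


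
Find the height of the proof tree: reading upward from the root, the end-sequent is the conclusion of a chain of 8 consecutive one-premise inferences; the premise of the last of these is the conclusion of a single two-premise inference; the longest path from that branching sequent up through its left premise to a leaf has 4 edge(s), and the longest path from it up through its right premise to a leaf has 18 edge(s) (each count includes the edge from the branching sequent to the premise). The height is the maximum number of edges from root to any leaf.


Longest path through the left premise: 4 edges (measured from the branching sequent)
Longest path through the right premise: 18 edges
Height of the subtree rooted at the branching sequent: max(4, 18) = 18
The branching sequent sits 8 edges above the root (the chain of one-premise inferences), so height = 18 + 8 = 26

26


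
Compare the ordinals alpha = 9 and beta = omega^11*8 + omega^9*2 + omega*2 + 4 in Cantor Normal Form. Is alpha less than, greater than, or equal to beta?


Compare term by term from highest exponent:
alpha = 9
beta = omega^11*8 + omega^9*2 + omega*2 + 4
Term 1: alpha has omega^0*9, beta has omega^11*8
Term 2: alpha has omega^0*0, beta has omega^9*2
Term 3: alpha has omega^0*0, beta has omega^1*2
Term 4: alpha has omega^0*0, beta has omega^0*4
Result: alpha < beta

alpha < beta


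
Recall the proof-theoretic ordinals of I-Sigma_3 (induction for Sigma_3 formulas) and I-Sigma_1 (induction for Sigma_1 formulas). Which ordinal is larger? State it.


Proof-theoretic ordinal of I-Sigma_3 (induction for Sigma_3 formulas): omega^(omega^(omega^omega))
Proof-theoretic ordinal of I-Sigma_1 (induction for Sigma_1 formulas): omega^omega
Comparing: omega^omega < omega^(omega^(omega^omega)).
The larger ordinal is omega^(omega^(omega^omega)) (from I-Sigma_3 (induction for Sigma_3 formulas)).

omega^(omega^(omega^omega))


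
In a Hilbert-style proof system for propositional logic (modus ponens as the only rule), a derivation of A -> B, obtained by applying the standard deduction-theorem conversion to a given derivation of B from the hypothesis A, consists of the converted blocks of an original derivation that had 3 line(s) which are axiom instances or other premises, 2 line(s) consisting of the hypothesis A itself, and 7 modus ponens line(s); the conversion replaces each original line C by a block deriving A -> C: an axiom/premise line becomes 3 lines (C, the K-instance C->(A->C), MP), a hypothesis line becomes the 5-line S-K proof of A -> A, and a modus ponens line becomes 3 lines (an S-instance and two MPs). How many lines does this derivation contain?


Deduction-theorem conversion, block by block:
- 3 axiom/premise lines -> 3 lines each = 9
- 2 hypothesis lines -> 5 lines each (identity proof A->A) = 10
- 7 MP lines -> 3 lines each (S-instance, MP, MP) = 21
Total = 9 + 10 + 21 = 40 lines.

40


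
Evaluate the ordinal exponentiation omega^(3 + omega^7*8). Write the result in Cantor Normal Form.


omega^(3 + omega^7*8):
In ordinal addition a term is absorbed by a following term of strictly larger exponent: 0 < 7, so 3 + omega^7*8 = omega^7*8.
omega raised to a CNF ordinal is a single CNF term: Result = omega^(omega^7*8)

omega^(omega^7*8)


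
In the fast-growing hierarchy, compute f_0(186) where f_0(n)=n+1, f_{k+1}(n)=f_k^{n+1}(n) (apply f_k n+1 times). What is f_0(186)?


f_0(186) = 186 + 1 = 187

187


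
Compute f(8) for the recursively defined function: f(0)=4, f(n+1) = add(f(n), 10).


f(0) = 4
f(1) = add(f(0), 10) = add(4, 10) = 14
f(2) = add(f(1), 10) = add(14, 10) = 24
f(3) = add(f(2), 10) = add(24, 10) = 34
f(4) = add(f(3), 10) = add(34, 10) = 44
f(5) = add(f(4), 10) = add(44, 10) = 54
f(6) = add(f(5), 10) = add(54, 10) = 64
f(7) = add(f(6), 10) = add(64, 10) = 74
f(8) = add(f(7), 10) = add(74, 10) = 84


84


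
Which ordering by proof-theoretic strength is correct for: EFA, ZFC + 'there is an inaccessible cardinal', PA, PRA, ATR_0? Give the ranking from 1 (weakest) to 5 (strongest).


Ordering by consistency strength:
1. EFA
2. PRA
3. PA
4. ATR_0
5. ZFC + 'there is an inaccessible cardinal'


EFA=1, ZFC + 'there is an inaccessible cardinal'=5, PA=3, PRA=2, ATR_0=4


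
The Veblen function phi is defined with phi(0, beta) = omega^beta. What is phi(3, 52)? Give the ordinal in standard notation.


phi(3, 52):
phi(3, beta) = eta_beta (the beta-th eta number, fixed point of zeta).
phi(3, 52) = eta_52

eta_52


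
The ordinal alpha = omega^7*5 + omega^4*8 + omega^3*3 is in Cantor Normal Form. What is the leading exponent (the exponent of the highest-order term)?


CNF: omega^7*5 + omega^4*8 + omega^3*3
The leading term is omega^7*5, which has exponent 7.

7


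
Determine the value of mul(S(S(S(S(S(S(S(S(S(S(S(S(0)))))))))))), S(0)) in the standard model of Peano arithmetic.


mul(S^12(0), S^1(0)):
S^12(0) = 12
S^1(0) = 1
12 * 1 = 12

12


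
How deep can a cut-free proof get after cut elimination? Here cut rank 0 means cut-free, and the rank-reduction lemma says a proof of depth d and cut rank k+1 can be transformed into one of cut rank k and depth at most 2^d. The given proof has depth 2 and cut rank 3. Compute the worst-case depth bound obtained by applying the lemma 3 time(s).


Each rank reduction sends depth d to at most 2^d; cut rank r needs r reductions.
2_0(2) = 2
2_1(2) = 2^2 = 4
2_2(2) = 2^4 = 16
2_3(2) = 2^16 = 65536
Cut-free depth bound = 65536

65536


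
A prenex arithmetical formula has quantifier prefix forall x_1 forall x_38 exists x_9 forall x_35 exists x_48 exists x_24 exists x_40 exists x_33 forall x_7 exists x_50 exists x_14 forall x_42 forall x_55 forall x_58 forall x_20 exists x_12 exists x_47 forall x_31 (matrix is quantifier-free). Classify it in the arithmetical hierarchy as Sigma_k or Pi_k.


Leading quantifier is forall, so the class is Pi.
Number of quantifier blocks = alternations + 1 = 8 + 1 = 9.
Classification: Pi_9

Pi_9


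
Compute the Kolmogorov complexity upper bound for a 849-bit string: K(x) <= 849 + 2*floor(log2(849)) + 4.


floor(log2(849)) = 9
2 * 9 = 18
K(x) <= 849 + 18 + 4 = 871

871


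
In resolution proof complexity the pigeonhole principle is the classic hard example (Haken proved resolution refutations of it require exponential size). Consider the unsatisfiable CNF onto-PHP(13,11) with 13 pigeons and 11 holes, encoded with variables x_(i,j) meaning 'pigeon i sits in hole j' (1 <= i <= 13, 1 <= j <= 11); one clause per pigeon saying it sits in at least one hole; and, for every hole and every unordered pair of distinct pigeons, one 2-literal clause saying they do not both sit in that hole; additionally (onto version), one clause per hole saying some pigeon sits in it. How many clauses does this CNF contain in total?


onto-PHP(13,11): 13 pigeons, 11 holes, 13*11 = 143 variables.
- pigeon clauses: one per pigeon -> 13 clauses
- hole clauses: 11 holes * C(13,2) = 11 * 78 -> 858 clauses
- onto clauses: one per hole -> 11 clauses
Total clauses = 13 + 858 + 11 = 882

882
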